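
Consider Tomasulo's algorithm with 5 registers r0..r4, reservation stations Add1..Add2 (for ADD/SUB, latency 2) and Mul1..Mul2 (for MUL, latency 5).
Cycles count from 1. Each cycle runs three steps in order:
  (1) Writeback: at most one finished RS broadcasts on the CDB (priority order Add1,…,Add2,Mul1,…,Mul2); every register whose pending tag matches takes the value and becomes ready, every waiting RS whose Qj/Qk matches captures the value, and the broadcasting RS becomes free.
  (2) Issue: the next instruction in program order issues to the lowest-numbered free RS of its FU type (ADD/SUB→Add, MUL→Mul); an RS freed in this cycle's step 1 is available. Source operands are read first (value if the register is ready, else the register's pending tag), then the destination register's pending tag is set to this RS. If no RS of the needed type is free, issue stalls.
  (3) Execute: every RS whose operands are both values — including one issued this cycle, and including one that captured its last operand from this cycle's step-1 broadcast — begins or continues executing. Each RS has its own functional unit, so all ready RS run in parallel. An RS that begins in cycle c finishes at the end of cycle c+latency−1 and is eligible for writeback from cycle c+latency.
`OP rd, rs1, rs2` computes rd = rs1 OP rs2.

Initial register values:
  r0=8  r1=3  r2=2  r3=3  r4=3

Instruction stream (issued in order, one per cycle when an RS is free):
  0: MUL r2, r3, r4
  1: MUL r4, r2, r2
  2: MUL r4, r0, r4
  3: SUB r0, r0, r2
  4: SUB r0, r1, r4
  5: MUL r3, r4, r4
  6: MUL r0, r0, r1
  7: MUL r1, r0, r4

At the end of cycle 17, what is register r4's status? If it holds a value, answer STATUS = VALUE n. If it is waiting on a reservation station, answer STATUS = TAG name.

STATUS = VALUE 648

  c1: issue MUL r2<-Mul1  regs: r0:8,r1:3,r2:Mul1,r3:3,r4:3
  c2: issue MUL r4<-Mul2  regs: r0:8,r1:3,r2:Mul1,r3:3,r4:Mul2
  c3: stall  regs: r0:8,r1:3,r2:Mul1,r3:3,r4:Mul2
  c4: stall  regs: r0:8,r1:3,r2:Mul1,r3:3,r4:Mul2
  c5: stall  regs: r0:8,r1:3,r2:Mul1,r3:3,r4:Mul2
  c6: CDB Mul1=9; issue MUL r4<-Mul1  regs: r0:8,r1:3,r2:9,r3:3,r4:Mul1
  c7: issue SUB r0<-Add1  regs: r0:Add1,r1:3,r2:9,r3:3,r4:Mul1
  c8: issue SUB r0<-Add2  regs: r0:Add2,r1:3,r2:9,r3:3,r4:Mul1
  c9: CDB Add1=-1; stall  regs: r0:Add2,r1:3,r2:9,r3:3,r4:Mul1
  c10: stall  regs: r0:Add2,r1:3,r2:9,r3:3,r4:Mul1
  c11: CDB Mul2=81; issue MUL r3<-Mul2  regs: r0:Add2,r1:3,r2:9,r3:Mul2,r4:Mul1
  c12: stall  regs: r0:Add2,r1:3,r2:9,r3:Mul2,r4:Mul1
  c13: stall  regs: r0:Add2,r1:3,r2:9,r3:Mul2,r4:Mul1
  c14: stall  regs: r0:Add2,r1:3,r2:9,r3:Mul2,r4:Mul1
  c15: stall  regs: r0:Add2,r1:3,r2:9,r3:Mul2,r4:Mul1
  c16: CDB Mul1=648; issue MUL r0<-Mul1  regs: r0:Mul1,r1:3,r2:9,r3:Mul2,r4:648
  c17: stall  regs: r0:Mul1,r1:3,r2:9,r3:Mul2,r4:648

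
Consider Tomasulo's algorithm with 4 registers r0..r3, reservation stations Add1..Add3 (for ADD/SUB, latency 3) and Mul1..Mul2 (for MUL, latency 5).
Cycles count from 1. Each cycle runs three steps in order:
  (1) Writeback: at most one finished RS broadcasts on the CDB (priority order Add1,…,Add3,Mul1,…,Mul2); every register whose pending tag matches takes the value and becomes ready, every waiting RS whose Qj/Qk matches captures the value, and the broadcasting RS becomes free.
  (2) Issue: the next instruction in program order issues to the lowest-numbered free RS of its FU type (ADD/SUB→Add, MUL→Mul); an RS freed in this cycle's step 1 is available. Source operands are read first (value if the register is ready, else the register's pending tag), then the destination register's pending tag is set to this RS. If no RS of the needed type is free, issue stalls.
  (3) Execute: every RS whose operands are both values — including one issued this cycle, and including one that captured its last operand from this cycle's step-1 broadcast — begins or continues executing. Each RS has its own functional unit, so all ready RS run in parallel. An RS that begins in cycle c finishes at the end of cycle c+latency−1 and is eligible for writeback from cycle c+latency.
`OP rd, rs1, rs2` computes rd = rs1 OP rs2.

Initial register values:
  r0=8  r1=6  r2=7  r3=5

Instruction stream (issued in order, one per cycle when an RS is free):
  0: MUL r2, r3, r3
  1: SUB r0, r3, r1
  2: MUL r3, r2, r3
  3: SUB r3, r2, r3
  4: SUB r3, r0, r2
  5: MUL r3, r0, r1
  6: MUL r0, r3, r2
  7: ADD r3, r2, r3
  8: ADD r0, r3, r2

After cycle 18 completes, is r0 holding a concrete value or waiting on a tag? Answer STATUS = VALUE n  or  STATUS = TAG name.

STATUS = VALUE 44

c1: issue MUL r2<-Mul1 | r0:8,r1:6,r2:Mul1,r3:5
c2: issue SUB r0<-Add1 | r0:Add1,r1:6,r2:Mul1,r3:5
c3: issue MUL r3<-Mul2 | r0:Add1,r1:6,r2:Mul1,r3:Mul2
c4: issue SUB r3<-Add2 | r0:Add1,r1:6,r2:Mul1,r3:Add2
c5: CDB Add1=-1; issue SUB r3<-Add1 | r0:-1,r1:6,r2:Mul1,r3:Add1
c6: CDB Mul1=25; issue MUL r3<-Mul1 | r0:-1,r1:6,r2:25,r3:Mul1
c7: stall | r0:-1,r1:6,r2:25,r3:Mul1
c8: stall | r0:-1,r1:6,r2:25,r3:Mul1
c9: CDB Add1=-26; stall | r0:-1,r1:6,r2:25,r3:Mul1
c10: stall | r0:-1,r1:6,r2:25,r3:Mul1
c11: CDB Mul1=-6; issue MUL r0<-Mul1 | r0:Mul1,r1:6,r2:25,r3:-6
c12: CDB Mul2=125; issue ADD r3<-Add1 | r0:Mul1,r1:6,r2:25,r3:Add1
c13: issue ADD r0<-Add3 | r0:Add3,r1:6,r2:25,r3:Add1
c14: - | r0:Add3,r1:6,r2:25,r3:Add1
c15: CDB Add1=19 | r0:Add3,r1:6,r2:25,r3:19
c16: CDB Add2=-100 | r0:Add3,r1:6,r2:25,r3:19
c17: CDB Mul1=-150 | r0:Add3,r1:6,r2:25,r3:19
c18: CDB Add3=44 | r0:44,r1:6,r2:25,r3:19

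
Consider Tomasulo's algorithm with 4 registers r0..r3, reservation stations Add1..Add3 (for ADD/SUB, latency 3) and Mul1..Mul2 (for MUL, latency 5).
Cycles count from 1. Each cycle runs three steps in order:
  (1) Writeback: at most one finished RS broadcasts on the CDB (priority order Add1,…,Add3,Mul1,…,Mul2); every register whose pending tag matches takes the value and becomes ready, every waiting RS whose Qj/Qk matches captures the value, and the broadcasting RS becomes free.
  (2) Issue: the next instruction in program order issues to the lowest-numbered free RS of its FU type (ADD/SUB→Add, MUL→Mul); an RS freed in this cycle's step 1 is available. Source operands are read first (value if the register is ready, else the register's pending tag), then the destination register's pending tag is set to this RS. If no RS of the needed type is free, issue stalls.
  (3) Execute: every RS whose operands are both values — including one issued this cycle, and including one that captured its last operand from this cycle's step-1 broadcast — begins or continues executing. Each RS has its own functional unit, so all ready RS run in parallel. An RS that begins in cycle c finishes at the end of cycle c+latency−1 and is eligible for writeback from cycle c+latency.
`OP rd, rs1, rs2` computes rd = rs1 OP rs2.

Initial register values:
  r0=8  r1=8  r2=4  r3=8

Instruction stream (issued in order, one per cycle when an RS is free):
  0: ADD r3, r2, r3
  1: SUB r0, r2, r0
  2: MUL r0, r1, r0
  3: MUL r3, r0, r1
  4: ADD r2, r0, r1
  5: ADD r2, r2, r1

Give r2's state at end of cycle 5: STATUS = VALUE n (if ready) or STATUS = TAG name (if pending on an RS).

  c1: issue ADD r3<-Add1  regs: r0:8,r1:8,r2:4,r3:Add1
  c2: issue SUB r0<-Add2  regs: r0:Add2,r1:8,r2:4,r3:Add1
  c3: issue MUL r0<-Mul1  regs: r0:Mul1,r1:8,r2:4,r3:Add1
  c4: CDB Add1=12; issue MUL r3<-Mul2  regs: r0:Mul1,r1:8,r2:4,r3:Mul2
  c5: CDB Add2=-4; issue ADD r2<-Add1  regs: r0:Mul1,r1:8,r2:Add1,r3:Mul2

STATUS = TAG Add1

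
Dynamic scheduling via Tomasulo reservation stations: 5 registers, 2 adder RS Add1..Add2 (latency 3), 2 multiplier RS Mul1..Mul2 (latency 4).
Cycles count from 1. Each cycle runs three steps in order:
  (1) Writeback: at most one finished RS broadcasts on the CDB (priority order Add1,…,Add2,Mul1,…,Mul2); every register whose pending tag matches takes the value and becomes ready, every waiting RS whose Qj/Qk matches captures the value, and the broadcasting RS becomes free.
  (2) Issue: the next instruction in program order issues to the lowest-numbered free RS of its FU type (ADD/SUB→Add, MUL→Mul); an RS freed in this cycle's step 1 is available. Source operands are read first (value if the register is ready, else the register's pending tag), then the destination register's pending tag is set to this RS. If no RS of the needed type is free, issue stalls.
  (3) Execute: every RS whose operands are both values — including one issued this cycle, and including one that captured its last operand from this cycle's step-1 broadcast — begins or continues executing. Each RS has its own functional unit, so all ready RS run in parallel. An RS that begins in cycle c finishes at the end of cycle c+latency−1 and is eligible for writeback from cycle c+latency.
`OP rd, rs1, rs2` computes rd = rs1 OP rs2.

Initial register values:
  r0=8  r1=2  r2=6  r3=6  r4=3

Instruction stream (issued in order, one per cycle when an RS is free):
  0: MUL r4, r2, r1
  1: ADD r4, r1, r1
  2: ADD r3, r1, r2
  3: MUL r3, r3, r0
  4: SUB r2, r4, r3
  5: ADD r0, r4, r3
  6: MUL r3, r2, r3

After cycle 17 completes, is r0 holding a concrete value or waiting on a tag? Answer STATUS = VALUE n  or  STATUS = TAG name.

STATUS = VALUE 68

c1: issue MUL r4<-Mul1 | r0:8,r1:2,r2:6,r3:6,r4:Mul1
c2: issue ADD r4<-Add1 | r0:8,r1:2,r2:6,r3:6,r4:Add1
c3: issue ADD r3<-Add2 | r0:8,r1:2,r2:6,r3:Add2,r4:Add1
c4: issue MUL r3<-Mul2 | r0:8,r1:2,r2:6,r3:Mul2,r4:Add1
c5: CDB Add1=4; issue SUB r2<-Add1 | r0:8,r1:2,r2:Add1,r3:Mul2,r4:4
c6: CDB Add2=8; issue ADD r0<-Add2 | r0:Add2,r1:2,r2:Add1,r3:Mul2,r4:4
c7: CDB Mul1=12; issue MUL r3<-Mul1 | r0:Add2,r1:2,r2:Add1,r3:Mul1,r4:4
c8: - | r0:Add2,r1:2,r2:Add1,r3:Mul1,r4:4
c9: - | r0:Add2,r1:2,r2:Add1,r3:Mul1,r4:4
c10: CDB Mul2=64 | r0:Add2,r1:2,r2:Add1,r3:Mul1,r4:4
c11: - | r0:Add2,r1:2,r2:Add1,r3:Mul1,r4:4
c12: - | r0:Add2,r1:2,r2:Add1,r3:Mul1,r4:4
c13: CDB Add1=-60 | r0:Add2,r1:2,r2:-60,r3:Mul1,r4:4
c14: CDB Add2=68 | r0:68,r1:2,r2:-60,r3:Mul1,r4:4
c15: - | r0:68,r1:2,r2:-60,r3:Mul1,r4:4
c16: - | r0:68,r1:2,r2:-60,r3:Mul1,r4:4
c17: CDB Mul1=-3840 | r0:68,r1:2,r2:-60,r3:-3840,r4:4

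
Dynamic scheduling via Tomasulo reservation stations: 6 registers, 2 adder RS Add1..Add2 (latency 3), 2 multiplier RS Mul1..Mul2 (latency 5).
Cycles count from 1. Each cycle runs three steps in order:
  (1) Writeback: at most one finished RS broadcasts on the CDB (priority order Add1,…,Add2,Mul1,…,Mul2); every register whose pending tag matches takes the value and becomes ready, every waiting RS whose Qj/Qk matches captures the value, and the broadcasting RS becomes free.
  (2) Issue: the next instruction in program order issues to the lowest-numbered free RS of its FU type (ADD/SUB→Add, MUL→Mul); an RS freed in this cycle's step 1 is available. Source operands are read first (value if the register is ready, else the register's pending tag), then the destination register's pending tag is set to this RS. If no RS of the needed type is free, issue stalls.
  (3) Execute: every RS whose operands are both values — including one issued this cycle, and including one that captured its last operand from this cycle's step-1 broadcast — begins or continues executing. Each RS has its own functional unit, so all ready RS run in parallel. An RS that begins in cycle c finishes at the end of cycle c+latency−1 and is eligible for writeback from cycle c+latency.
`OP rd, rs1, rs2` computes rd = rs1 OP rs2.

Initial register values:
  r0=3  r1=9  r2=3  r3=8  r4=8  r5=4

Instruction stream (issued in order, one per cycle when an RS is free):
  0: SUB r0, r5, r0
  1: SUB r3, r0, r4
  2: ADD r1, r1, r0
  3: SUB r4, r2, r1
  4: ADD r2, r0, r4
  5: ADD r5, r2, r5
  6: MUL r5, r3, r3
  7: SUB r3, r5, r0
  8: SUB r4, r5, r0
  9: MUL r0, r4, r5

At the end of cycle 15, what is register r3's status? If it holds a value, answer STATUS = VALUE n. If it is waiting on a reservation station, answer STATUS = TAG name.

c1: issue SUB r0<-Add1 | r0:Add1,r1:9,r2:3,r3:8,r4:8,r5:4
c2: issue SUB r3<-Add2 | r0:Add1,r1:9,r2:3,r3:Add2,r4:8,r5:4
c3: stall | r0:Add1,r1:9,r2:3,r3:Add2,r4:8,r5:4
c4: CDB Add1=1; issue ADD r1<-Add1 | r0:1,r1:Add1,r2:3,r3:Add2,r4:8,r5:4
c5: stall | r0:1,r1:Add1,r2:3,r3:Add2,r4:8,r5:4
c6: stall | r0:1,r1:Add1,r2:3,r3:Add2,r4:8,r5:4
c7: CDB Add1=10; issue SUB r4<-Add1 | r0:1,r1:10,r2:3,r3:Add2,r4:Add1,r5:4
c8: CDB Add2=-7; issue ADD r2<-Add2 | r0:1,r1:10,r2:Add2,r3:-7,r4:Add1,r5:4
c9: stall | r0:1,r1:10,r2:Add2,r3:-7,r4:Add1,r5:4
c10: CDB Add1=-7; issue ADD r5<-Add1 | r0:1,r1:10,r2:Add2,r3:-7,r4:-7,r5:Add1
c11: issue MUL r5<-Mul1 | r0:1,r1:10,r2:Add2,r3:-7,r4:-7,r5:Mul1
c12: stall | r0:1,r1:10,r2:Add2,r3:-7,r4:-7,r5:Mul1
c13: CDB Add2=-6; issue SUB r3<-Add2 | r0:1,r1:10,r2:-6,r3:Add2,r4:-7,r5:Mul1
c14: stall | r0:1,r1:10,r2:-6,r3:Add2,r4:-7,r5:Mul1
c15: stall | r0:1,r1:10,r2:-6,r3:Add2,r4:-7,r5:Mul1

STATUS = TAG Add2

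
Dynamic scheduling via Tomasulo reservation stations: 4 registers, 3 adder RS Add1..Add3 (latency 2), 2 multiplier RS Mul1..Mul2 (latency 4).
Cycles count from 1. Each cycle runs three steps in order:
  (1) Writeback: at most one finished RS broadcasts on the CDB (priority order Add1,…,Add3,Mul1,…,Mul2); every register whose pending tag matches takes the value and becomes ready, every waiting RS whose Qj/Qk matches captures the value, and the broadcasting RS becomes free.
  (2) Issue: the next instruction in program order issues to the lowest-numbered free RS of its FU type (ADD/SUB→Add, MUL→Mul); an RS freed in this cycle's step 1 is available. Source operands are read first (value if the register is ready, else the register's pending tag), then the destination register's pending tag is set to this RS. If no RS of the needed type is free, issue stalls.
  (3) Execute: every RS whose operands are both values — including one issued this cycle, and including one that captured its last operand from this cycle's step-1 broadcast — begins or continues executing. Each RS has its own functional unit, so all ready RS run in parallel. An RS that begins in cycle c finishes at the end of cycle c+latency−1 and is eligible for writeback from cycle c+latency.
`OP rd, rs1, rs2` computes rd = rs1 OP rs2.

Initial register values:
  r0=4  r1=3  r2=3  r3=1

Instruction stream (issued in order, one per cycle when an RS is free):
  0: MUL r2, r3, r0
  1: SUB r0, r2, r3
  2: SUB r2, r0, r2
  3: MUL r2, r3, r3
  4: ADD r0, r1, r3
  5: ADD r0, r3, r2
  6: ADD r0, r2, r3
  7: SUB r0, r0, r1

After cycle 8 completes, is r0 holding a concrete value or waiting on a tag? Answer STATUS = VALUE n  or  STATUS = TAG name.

  c1: issue MUL r2<-Mul1  regs: r0:4,r1:3,r2:Mul1,r3:1
  c2: issue SUB r0<-Add1  regs: r0:Add1,r1:3,r2:Mul1,r3:1
  c3: issue SUB r2<-Add2  regs: r0:Add1,r1:3,r2:Add2,r3:1
  c4: issue MUL r2<-Mul2  regs: r0:Add1,r1:3,r2:Mul2,r3:1
  c5: CDB Mul1=4; issue ADD r0<-Add3  regs: r0:Add3,r1:3,r2:Mul2,r3:1
  c6: stall  regs: r0:Add3,r1:3,r2:Mul2,r3:1
  c7: CDB Add1=3; issue ADD r0<-Add1  regs: r0:Add1,r1:3,r2:Mul2,r3:1
  c8: CDB Add3=4; issue ADD r0<-Add3  regs: r0:Add3,r1:3,r2:Mul2,r3:1

STATUS = TAG Add3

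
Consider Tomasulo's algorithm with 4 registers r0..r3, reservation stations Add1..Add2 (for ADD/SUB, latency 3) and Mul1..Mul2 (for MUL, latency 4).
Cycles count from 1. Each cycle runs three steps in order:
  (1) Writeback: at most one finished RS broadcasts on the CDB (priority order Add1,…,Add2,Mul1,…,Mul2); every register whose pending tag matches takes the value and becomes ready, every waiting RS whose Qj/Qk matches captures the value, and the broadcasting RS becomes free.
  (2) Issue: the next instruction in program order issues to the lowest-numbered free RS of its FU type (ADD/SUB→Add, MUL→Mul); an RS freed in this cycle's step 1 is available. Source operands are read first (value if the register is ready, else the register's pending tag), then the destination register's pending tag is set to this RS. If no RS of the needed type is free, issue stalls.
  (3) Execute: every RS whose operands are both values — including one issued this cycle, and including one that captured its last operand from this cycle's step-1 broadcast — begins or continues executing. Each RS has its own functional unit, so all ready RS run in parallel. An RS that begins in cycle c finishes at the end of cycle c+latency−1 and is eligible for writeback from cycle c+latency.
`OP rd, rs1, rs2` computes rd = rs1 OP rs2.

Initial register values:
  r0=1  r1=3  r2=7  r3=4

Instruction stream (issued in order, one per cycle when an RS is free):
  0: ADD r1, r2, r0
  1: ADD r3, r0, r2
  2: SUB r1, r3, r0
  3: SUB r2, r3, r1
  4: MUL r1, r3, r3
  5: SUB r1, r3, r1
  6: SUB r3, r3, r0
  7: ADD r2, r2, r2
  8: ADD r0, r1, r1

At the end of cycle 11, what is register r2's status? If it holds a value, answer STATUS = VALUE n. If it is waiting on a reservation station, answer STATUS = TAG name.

STATUS = VALUE 1

cycle 1: issue ADD r1<-Add1 // r0:1,r1:Add1,r2:7,r3:4
cycle 2: issue ADD r3<-Add2 // r0:1,r1:Add1,r2:7,r3:Add2
cycle 3: stall // r0:1,r1:Add1,r2:7,r3:Add2
cycle 4: CDB Add1=8; issue SUB r1<-Add1 // r0:1,r1:Add1,r2:7,r3:Add2
cycle 5: CDB Add2=8; issue SUB r2<-Add2 // r0:1,r1:Add1,r2:Add2,r3:8
cycle 6: issue MUL r1<-Mul1 // r0:1,r1:Mul1,r2:Add2,r3:8
cycle 7: stall // r0:1,r1:Mul1,r2:Add2,r3:8
cycle 8: CDB Add1=7; issue SUB r1<-Add1 // r0:1,r1:Add1,r2:Add2,r3:8
cycle 9: stall // r0:1,r1:Add1,r2:Add2,r3:8
cycle 10: CDB Mul1=64; stall // r0:1,r1:Add1,r2:Add2,r3:8
cycle 11: CDB Add2=1; issue SUB r3<-Add2 // r0:1,r1:Add1,r2:1,r3:Add2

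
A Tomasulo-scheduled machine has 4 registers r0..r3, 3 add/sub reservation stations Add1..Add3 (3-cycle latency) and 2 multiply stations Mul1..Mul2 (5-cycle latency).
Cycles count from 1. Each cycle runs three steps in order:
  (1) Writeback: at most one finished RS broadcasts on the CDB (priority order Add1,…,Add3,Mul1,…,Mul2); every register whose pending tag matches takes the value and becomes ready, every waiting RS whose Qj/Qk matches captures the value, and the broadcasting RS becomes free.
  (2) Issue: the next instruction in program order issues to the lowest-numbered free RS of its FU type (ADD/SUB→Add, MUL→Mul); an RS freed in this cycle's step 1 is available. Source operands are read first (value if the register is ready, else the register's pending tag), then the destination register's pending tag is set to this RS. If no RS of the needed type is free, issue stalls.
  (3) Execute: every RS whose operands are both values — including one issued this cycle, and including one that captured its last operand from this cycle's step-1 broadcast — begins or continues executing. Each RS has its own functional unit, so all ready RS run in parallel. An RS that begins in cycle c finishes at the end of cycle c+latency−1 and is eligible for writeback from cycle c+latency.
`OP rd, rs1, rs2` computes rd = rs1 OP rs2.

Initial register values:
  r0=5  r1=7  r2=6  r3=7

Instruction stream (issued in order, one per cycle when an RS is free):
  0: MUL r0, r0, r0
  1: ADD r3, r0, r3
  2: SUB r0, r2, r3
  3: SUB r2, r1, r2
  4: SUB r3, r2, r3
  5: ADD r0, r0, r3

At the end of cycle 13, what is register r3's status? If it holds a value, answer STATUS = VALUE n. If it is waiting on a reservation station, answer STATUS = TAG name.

cycle 1: issue MUL r0<-Mul1 // r0:Mul1,r1:7,r2:6,r3:7
cycle 2: issue ADD r3<-Add1 // r0:Mul1,r1:7,r2:6,r3:Add1
cycle 3: issue SUB r0<-Add2 // r0:Add2,r1:7,r2:6,r3:Add1
cycle 4: issue SUB r2<-Add3 // r0:Add2,r1:7,r2:Add3,r3:Add1
cycle 5: stall // r0:Add2,r1:7,r2:Add3,r3:Add1
cycle 6: CDB Mul1=25; stall // r0:Add2,r1:7,r2:Add3,r3:Add1
cycle 7: CDB Add3=1; issue SUB r3<-Add3 // r0:Add2,r1:7,r2:1,r3:Add3
cycle 8: stall // r0:Add2,r1:7,r2:1,r3:Add3
cycle 9: CDB Add1=32; issue ADD r0<-Add1 // r0:Add1,r1:7,r2:1,r3:Add3
cycle 10: - // r0:Add1,r1:7,r2:1,r3:Add3
cycle 11: - // r0:Add1,r1:7,r2:1,r3:Add3
cycle 12: CDB Add2=-26 // r0:Add1,r1:7,r2:1,r3:Add3
cycle 13: CDB Add3=-31 // r0:Add1,r1:7,r2:1,r3:-31

STATUS = VALUE -31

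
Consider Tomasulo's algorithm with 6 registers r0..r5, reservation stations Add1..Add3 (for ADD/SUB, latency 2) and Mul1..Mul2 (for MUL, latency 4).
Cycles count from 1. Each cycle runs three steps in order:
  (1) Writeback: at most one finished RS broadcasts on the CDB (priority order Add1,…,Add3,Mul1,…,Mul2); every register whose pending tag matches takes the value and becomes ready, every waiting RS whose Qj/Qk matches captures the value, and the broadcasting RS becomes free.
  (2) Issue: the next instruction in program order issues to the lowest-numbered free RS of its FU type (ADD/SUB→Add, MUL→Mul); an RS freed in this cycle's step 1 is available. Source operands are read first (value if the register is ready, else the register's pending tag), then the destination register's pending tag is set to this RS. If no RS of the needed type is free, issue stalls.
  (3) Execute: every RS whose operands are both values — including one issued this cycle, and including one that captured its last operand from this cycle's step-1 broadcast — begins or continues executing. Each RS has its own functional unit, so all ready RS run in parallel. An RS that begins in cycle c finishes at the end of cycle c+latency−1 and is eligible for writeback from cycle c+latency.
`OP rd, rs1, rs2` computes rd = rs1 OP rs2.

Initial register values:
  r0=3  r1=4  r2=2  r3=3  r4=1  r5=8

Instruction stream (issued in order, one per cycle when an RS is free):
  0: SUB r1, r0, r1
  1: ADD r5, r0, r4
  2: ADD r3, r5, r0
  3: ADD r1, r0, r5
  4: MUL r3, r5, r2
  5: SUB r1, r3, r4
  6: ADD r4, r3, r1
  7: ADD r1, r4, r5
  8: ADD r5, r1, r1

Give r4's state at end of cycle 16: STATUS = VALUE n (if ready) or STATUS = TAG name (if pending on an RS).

STATUS = VALUE 15

  c1: issue SUB r1<-Add1  regs: r0:3,r1:Add1,r2:2,r3:3,r4:1,r5:8
  c2: issue ADD r5<-Add2  regs: r0:3,r1:Add1,r2:2,r3:3,r4:1,r5:Add2
  c3: CDB Add1=-1; issue ADD r3<-Add1  regs: r0:3,r1:-1,r2:2,r3:Add1,r4:1,r5:Add2
  c4: CDB Add2=4; issue ADD r1<-Add2  regs: r0:3,r1:Add2,r2:2,r3:Add1,r4:1,r5:4
  c5: issue MUL r3<-Mul1  regs: r0:3,r1:Add2,r2:2,r3:Mul1,r4:1,r5:4
  c6: CDB Add1=7; issue SUB r1<-Add1  regs: r0:3,r1:Add1,r2:2,r3:Mul1,r4:1,r5:4
  c7: CDB Add2=7; issue ADD r4<-Add2  regs: r0:3,r1:Add1,r2:2,r3:Mul1,r4:Add2,r5:4
  c8: issue ADD r1<-Add3  regs: r0:3,r1:Add3,r2:2,r3:Mul1,r4:Add2,r5:4
  c9: CDB Mul1=8; stall  regs: r0:3,r1:Add3,r2:2,r3:8,r4:Add2,r5:4
  c10: stall  regs: r0:3,r1:Add3,r2:2,r3:8,r4:Add2,r5:4
  c11: CDB Add1=7; issue ADD r5<-Add1  regs: r0:3,r1:Add3,r2:2,r3:8,r4:Add2,r5:Add1
  c12: -  regs: r0:3,r1:Add3,r2:2,r3:8,r4:Add2,r5:Add1
  c13: CDB Add2=15  regs: r0:3,r1:Add3,r2:2,r3:8,r4:15,r5:Add1
  c14: -  regs: r0:3,r1:Add3,r2:2,r3:8,r4:15,r5:Add1
  c15: CDB Add3=19  regs: r0:3,r1:19,r2:2,r3:8,r4:15,r5:Add1
  c16: -  regs: r0:3,r1:19,r2:2,r3:8,r4:15,r5:Add1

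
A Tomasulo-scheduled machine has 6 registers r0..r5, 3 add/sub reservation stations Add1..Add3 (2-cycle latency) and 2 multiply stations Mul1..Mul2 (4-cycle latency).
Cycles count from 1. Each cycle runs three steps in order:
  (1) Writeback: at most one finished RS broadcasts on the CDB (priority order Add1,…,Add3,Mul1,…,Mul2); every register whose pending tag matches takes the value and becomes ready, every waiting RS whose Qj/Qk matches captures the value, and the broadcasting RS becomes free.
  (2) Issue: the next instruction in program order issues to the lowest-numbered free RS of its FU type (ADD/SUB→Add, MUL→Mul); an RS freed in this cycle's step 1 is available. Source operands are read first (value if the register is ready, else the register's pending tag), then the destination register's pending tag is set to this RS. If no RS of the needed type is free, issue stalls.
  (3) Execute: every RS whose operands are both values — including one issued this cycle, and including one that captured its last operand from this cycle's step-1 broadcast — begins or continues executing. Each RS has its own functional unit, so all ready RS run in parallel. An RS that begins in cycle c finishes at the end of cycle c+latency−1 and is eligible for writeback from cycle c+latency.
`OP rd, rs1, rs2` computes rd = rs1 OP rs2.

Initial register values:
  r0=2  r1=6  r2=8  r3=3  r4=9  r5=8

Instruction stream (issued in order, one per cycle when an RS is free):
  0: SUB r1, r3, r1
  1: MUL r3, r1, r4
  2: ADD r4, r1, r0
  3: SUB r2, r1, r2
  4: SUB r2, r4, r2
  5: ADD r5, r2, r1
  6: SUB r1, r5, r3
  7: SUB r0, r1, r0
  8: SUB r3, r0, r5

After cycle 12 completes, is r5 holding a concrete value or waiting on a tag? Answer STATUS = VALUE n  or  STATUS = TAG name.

cycle 1: issue SUB r1<-Add1 // r0:2,r1:Add1,r2:8,r3:3,r4:9,r5:8
cycle 2: issue MUL r3<-Mul1 // r0:2,r1:Add1,r2:8,r3:Mul1,r4:9,r5:8
cycle 3: CDB Add1=-3; issue ADD r4<-Add1 // r0:2,r1:-3,r2:8,r3:Mul1,r4:Add1,r5:8
cycle 4: issue SUB r2<-Add2 // r0:2,r1:-3,r2:Add2,r3:Mul1,r4:Add1,r5:8
cycle 5: CDB Add1=-1; issue SUB r2<-Add1 // r0:2,r1:-3,r2:Add1,r3:Mul1,r4:-1,r5:8
cycle 6: CDB Add2=-11; issue ADD r5<-Add2 // r0:2,r1:-3,r2:Add1,r3:Mul1,r4:-1,r5:Add2
cycle 7: CDB Mul1=-27; issue SUB r1<-Add3 // r0:2,r1:Add3,r2:Add1,r3:-27,r4:-1,r5:Add2
cycle 8: CDB Add1=10; issue SUB r0<-Add1 // r0:Add1,r1:Add3,r2:10,r3:-27,r4:-1,r5:Add2
cycle 9: stall // r0:Add1,r1:Add3,r2:10,r3:-27,r4:-1,r5:Add2
cycle 10: CDB Add2=7; issue SUB r3<-Add2 // r0:Add1,r1:Add3,r2:10,r3:Add2,r4:-1,r5:7
cycle 11: - // r0:Add1,r1:Add3,r2:10,r3:Add2,r4:-1,r5:7
cycle 12: CDB Add3=34 // r0:Add1,r1:34,r2:10,r3:Add2,r4:-1,r5:7

STATUS = VALUE 7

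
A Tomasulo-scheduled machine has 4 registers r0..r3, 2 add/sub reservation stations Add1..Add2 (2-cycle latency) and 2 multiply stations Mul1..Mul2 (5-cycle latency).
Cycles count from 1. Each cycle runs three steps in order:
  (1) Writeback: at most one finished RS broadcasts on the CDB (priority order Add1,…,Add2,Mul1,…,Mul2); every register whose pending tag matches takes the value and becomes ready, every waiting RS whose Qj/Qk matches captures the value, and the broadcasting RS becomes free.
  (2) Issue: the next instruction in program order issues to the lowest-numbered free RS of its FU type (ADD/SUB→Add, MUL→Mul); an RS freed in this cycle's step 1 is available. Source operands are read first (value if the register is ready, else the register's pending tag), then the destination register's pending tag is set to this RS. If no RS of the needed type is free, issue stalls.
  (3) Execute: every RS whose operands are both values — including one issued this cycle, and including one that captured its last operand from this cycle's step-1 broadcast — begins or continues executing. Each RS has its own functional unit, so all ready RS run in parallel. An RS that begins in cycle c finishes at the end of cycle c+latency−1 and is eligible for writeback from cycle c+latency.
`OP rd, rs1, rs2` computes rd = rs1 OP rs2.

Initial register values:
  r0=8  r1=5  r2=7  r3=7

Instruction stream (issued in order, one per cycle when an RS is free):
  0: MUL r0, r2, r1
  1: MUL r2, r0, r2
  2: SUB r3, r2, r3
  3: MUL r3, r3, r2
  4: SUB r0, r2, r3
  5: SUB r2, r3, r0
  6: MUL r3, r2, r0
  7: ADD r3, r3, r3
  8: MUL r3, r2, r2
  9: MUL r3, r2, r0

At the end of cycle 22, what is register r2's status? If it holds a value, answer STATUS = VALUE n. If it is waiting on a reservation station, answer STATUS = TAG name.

STATUS = VALUE 116375

  c1: issue MUL r0<-Mul1  regs: r0:Mul1,r1:5,r2:7,r3:7
  c2: issue MUL r2<-Mul2  regs: r0:Mul1,r1:5,r2:Mul2,r3:7
  c3: issue SUB r3<-Add1  regs: r0:Mul1,r1:5,r2:Mul2,r3:Add1
  c4: stall  regs: r0:Mul1,r1:5,r2:Mul2,r3:Add1
  c5: stall  regs: r0:Mul1,r1:5,r2:Mul2,r3:Add1
  c6: CDB Mul1=35; issue MUL r3<-Mul1  regs: r0:35,r1:5,r2:Mul2,r3:Mul1
  c7: issue SUB r0<-Add2  regs: r0:Add2,r1:5,r2:Mul2,r3:Mul1
  c8: stall  regs: r0:Add2,r1:5,r2:Mul2,r3:Mul1
  c9: stall  regs: r0:Add2,r1:5,r2:Mul2,r3:Mul1
  c10: stall  regs: r0:Add2,r1:5,r2:Mul2,r3:Mul1
  c11: CDB Mul2=245; stall  regs: r0:Add2,r1:5,r2:245,r3:Mul1
  c12: stall  regs: r0:Add2,r1:5,r2:245,r3:Mul1
  c13: CDB Add1=238; issue SUB r2<-Add1  regs: r0:Add2,r1:5,r2:Add1,r3:Mul1
  c14: issue MUL r3<-Mul2  regs: r0:Add2,r1:5,r2:Add1,r3:Mul2
  c15: stall  regs: r0:Add2,r1:5,r2:Add1,r3:Mul2
  c16: stall  regs: r0:Add2,r1:5,r2:Add1,r3:Mul2
  c17: stall  regs: r0:Add2,r1:5,r2:Add1,r3:Mul2
  c18: CDB Mul1=58310; stall  regs: r0:Add2,r1:5,r2:Add1,r3:Mul2
  c19: stall  regs: r0:Add2,r1:5,r2:Add1,r3:Mul2
  c20: CDB Add2=-58065; issue ADD r3<-Add2  regs: r0:-58065,r1:5,r2:Add1,r3:Add2
  c21: issue MUL r3<-Mul1  regs: r0:-58065,r1:5,r2:Add1,r3:Mul1
  c22: CDB Add1=116375; stall  regs: r0:-58065,r1:5,r2:116375,r3:Mul1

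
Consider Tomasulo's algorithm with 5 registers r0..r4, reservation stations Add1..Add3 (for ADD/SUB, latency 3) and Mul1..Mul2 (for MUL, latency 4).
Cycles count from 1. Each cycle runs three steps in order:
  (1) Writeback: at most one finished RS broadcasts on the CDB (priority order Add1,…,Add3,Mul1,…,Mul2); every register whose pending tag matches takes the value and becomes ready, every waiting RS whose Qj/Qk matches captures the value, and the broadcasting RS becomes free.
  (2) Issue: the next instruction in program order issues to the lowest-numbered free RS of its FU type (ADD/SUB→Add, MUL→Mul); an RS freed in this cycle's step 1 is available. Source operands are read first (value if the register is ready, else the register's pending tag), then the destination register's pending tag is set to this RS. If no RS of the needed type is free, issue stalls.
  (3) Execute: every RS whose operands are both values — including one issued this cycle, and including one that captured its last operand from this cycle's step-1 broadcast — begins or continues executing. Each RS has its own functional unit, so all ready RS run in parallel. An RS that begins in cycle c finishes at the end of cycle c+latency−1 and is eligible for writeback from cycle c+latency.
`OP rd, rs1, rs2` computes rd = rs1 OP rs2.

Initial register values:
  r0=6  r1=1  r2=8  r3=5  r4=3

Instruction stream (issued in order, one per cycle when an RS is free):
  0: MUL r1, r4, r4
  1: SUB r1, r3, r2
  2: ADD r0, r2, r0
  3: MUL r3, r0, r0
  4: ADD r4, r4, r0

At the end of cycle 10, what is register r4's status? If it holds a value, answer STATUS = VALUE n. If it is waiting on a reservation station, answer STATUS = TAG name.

  c1: issue MUL r1<-Mul1  regs: r0:6,r1:Mul1,r2:8,r3:5,r4:3
  c2: issue SUB r1<-Add1  regs: r0:6,r1:Add1,r2:8,r3:5,r4:3
  c3: issue ADD r0<-Add2  regs: r0:Add2,r1:Add1,r2:8,r3:5,r4:3
  c4: issue MUL r3<-Mul2  regs: r0:Add2,r1:Add1,r2:8,r3:Mul2,r4:3
  c5: CDB Add1=-3; issue ADD r4<-Add1  regs: r0:Add2,r1:-3,r2:8,r3:Mul2,r4:Add1
  c6: CDB Add2=14  regs: r0:14,r1:-3,r2:8,r3:Mul2,r4:Add1
  c7: CDB Mul1=9  regs: r0:14,r1:-3,r2:8,r3:Mul2,r4:Add1
  c8: -  regs: r0:14,r1:-3,r2:8,r3:Mul2,r4:Add1
  c9: CDB Add1=17  regs: r0:14,r1:-3,r2:8,r3:Mul2,r4:17
  c10: CDB Mul2=196  regs: r0:14,r1:-3,r2:8,r3:196,r4:17

STATUS = VALUE 17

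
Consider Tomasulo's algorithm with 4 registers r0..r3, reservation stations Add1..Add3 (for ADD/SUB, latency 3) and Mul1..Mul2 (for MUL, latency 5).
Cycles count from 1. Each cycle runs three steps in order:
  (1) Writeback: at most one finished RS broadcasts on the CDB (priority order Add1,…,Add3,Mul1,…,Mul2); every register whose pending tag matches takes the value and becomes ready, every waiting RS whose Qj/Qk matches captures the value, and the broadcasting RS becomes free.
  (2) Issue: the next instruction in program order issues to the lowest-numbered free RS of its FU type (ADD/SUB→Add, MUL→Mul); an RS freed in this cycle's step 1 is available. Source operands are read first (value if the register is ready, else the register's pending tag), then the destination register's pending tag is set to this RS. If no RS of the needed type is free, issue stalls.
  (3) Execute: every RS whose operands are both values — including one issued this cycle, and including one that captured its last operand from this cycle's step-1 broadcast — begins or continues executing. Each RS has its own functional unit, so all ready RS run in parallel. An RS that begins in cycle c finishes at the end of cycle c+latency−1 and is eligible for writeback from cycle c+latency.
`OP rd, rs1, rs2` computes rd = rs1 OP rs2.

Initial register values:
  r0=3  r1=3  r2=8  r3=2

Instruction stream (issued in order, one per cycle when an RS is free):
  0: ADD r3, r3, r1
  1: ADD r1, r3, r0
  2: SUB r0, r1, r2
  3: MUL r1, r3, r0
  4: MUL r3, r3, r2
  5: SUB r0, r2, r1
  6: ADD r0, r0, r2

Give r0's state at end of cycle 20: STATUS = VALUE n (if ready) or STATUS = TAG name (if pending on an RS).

cycle 1: issue ADD r3<-Add1 // r0:3,r1:3,r2:8,r3:Add1
cycle 2: issue ADD r1<-Add2 // r0:3,r1:Add2,r2:8,r3:Add1
cycle 3: issue SUB r0<-Add3 // r0:Add3,r1:Add2,r2:8,r3:Add1
cycle 4: CDB Add1=5; issue MUL r1<-Mul1 // r0:Add3,r1:Mul1,r2:8,r3:5
cycle 5: issue MUL r3<-Mul2 // r0:Add3,r1:Mul1,r2:8,r3:Mul2
cycle 6: issue SUB r0<-Add1 // r0:Add1,r1:Mul1,r2:8,r3:Mul2
cycle 7: CDB Add2=8; issue ADD r0<-Add2 // r0:Add2,r1:Mul1,r2:8,r3:Mul2
cycle 8: - // r0:Add2,r1:Mul1,r2:8,r3:Mul2
cycle 9: - // r0:Add2,r1:Mul1,r2:8,r3:Mul2
cycle 10: CDB Add3=0 // r0:Add2,r1:Mul1,r2:8,r3:Mul2
cycle 11: CDB Mul2=40 // r0:Add2,r1:Mul1,r2:8,r3:40
cycle 12: - // r0:Add2,r1:Mul1,r2:8,r3:40
cycle 13: - // r0:Add2,r1:Mul1,r2:8,r3:40
cycle 14: - // r0:Add2,r1:Mul1,r2:8,r3:40
cycle 15: CDB Mul1=0 // r0:Add2,r1:0,r2:8,r3:40
cycle 16: - // r0:Add2,r1:0,r2:8,r3:40
cycle 17: - // r0:Add2,r1:0,r2:8,r3:40
cycle 18: CDB Add1=8 // r0:Add2,r1:0,r2:8,r3:40
cycle 19: - // r0:Add2,r1:0,r2:8,r3:40
cycle 20: - // r0:Add2,r1:0,r2:8,r3:40

STATUS = TAG Add2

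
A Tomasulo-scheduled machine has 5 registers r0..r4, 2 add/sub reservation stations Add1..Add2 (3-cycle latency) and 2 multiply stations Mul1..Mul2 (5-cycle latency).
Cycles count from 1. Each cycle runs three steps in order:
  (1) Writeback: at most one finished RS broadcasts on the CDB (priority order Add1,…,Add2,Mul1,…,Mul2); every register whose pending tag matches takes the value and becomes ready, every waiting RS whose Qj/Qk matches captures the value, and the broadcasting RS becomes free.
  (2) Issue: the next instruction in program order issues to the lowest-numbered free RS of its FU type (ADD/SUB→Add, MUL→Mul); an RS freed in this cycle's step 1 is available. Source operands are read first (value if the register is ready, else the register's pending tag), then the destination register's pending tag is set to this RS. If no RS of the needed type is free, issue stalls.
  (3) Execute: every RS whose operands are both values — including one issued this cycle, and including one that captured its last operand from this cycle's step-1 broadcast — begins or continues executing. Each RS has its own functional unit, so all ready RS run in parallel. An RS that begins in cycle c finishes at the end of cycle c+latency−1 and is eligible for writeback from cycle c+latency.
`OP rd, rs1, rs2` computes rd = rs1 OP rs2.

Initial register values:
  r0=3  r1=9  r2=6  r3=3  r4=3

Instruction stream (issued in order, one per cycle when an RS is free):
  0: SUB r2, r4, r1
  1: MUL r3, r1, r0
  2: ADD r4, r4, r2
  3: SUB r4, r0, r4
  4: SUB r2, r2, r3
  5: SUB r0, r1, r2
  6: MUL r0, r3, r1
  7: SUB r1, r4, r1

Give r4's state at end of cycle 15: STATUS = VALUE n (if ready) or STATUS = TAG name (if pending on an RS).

  c1: issue SUB r2<-Add1  regs: r0:3,r1:9,r2:Add1,r3:3,r4:3
  c2: issue MUL r3<-Mul1  regs: r0:3,r1:9,r2:Add1,r3:Mul1,r4:3
  c3: issue ADD r4<-Add2  regs: r0:3,r1:9,r2:Add1,r3:Mul1,r4:Add2
  c4: CDB Add1=-6; issue SUB r4<-Add1  regs: r0:3,r1:9,r2:-6,r3:Mul1,r4:Add1
  c5: stall  regs: r0:3,r1:9,r2:-6,r3:Mul1,r4:Add1
  c6: stall  regs: r0:3,r1:9,r2:-6,r3:Mul1,r4:Add1
  c7: CDB Add2=-3; issue SUB r2<-Add2  regs: r0:3,r1:9,r2:Add2,r3:Mul1,r4:Add1
  c8: CDB Mul1=27; stall  regs: r0:3,r1:9,r2:Add2,r3:27,r4:Add1
  c9: stall  regs: r0:3,r1:9,r2:Add2,r3:27,r4:Add1
  c10: CDB Add1=6; issue SUB r0<-Add1  regs: r0:Add1,r1:9,r2:Add2,r3:27,r4:6
  c11: CDB Add2=-33; issue MUL r0<-Mul1  regs: r0:Mul1,r1:9,r2:-33,r3:27,r4:6
  c12: issue SUB r1<-Add2  regs: r0:Mul1,r1:Add2,r2:-33,r3:27,r4:6
  c13: -  regs: r0:Mul1,r1:Add2,r2:-33,r3:27,r4:6
  c14: CDB Add1=42  regs: r0:Mul1,r1:Add2,r2:-33,r3:27,r4:6
  c15: CDB Add2=-3  regs: r0:Mul1,r1:-3,r2:-33,r3:27,r4:6

STATUS = VALUE 6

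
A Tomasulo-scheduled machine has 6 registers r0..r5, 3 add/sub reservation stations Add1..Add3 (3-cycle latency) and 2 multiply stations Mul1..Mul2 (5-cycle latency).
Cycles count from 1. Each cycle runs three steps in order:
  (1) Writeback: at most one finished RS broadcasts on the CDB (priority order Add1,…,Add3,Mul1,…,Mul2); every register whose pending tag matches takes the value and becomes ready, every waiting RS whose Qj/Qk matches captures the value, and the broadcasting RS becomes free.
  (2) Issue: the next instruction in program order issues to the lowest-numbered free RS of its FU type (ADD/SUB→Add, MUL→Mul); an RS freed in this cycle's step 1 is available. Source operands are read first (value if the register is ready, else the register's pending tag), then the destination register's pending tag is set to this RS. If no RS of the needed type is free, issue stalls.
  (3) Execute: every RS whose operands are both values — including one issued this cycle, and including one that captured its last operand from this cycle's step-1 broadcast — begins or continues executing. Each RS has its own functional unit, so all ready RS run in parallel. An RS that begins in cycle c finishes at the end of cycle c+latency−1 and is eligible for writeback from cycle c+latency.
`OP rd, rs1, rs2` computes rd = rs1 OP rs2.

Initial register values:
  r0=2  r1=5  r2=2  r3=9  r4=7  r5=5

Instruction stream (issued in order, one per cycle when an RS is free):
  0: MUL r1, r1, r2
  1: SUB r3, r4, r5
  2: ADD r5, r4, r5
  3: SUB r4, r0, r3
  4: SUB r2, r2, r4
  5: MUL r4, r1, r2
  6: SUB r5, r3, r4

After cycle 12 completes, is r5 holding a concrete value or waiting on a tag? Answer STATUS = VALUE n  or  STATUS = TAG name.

STATUS = TAG Add2

cycle 1: issue MUL r1<-Mul1 // r0:2,r1:Mul1,r2:2,r3:9,r4:7,r5:5
cycle 2: issue SUB r3<-Add1 // r0:2,r1:Mul1,r2:2,r3:Add1,r4:7,r5:5
cycle 3: issue ADD r5<-Add2 // r0:2,r1:Mul1,r2:2,r3:Add1,r4:7,r5:Add2
cycle 4: issue SUB r4<-Add3 // r0:2,r1:Mul1,r2:2,r3:Add1,r4:Add3,r5:Add2
cycle 5: CDB Add1=2; issue SUB r2<-Add1 // r0:2,r1:Mul1,r2:Add1,r3:2,r4:Add3,r5:Add2
cycle 6: CDB Add2=12; issue MUL r4<-Mul2 // r0:2,r1:Mul1,r2:Add1,r3:2,r4:Mul2,r5:12
cycle 7: CDB Mul1=10; issue SUB r5<-Add2 // r0:2,r1:10,r2:Add1,r3:2,r4:Mul2,r5:Add2
cycle 8: CDB Add3=0 // r0:2,r1:10,r2:Add1,r3:2,r4:Mul2,r5:Add2
cycle 9: - // r0:2,r1:10,r2:Add1,r3:2,r4:Mul2,r5:Add2
cycle 10: - // r0:2,r1:10,r2:Add1,r3:2,r4:Mul2,r5:Add2
cycle 11: CDB Add1=2 // r0:2,r1:10,r2:2,r3:2,r4:Mul2,r5:Add2
cycle 12: - // r0:2,r1:10,r2:2,r3:2,r4:Mul2,r5:Add2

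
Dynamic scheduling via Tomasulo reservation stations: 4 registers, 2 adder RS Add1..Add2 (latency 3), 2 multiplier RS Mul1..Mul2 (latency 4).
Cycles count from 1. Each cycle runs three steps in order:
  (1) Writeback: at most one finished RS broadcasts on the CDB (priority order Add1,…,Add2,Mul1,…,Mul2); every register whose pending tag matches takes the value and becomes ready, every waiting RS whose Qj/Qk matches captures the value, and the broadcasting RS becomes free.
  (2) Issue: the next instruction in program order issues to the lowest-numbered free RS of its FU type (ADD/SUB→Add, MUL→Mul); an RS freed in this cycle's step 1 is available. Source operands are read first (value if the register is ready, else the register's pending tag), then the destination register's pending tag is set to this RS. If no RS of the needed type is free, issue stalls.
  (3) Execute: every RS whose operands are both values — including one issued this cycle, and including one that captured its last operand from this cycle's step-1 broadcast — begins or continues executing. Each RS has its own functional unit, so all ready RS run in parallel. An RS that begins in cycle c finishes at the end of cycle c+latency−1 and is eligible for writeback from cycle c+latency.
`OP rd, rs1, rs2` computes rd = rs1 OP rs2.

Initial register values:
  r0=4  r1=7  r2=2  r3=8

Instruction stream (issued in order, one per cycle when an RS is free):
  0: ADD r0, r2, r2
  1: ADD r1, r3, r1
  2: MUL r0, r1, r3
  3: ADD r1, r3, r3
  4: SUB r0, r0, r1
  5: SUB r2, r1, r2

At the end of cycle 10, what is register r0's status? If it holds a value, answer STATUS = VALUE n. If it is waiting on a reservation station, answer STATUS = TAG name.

STATUS = TAG Add2

cycle 1: issue ADD r0<-Add1 // r0:Add1,r1:7,r2:2,r3:8
cycle 2: issue ADD r1<-Add2 // r0:Add1,r1:Add2,r2:2,r3:8
cycle 3: issue MUL r0<-Mul1 // r0:Mul1,r1:Add2,r2:2,r3:8
cycle 4: CDB Add1=4; issue ADD r1<-Add1 // r0:Mul1,r1:Add1,r2:2,r3:8
cycle 5: CDB Add2=15; issue SUB r0<-Add2 // r0:Add2,r1:Add1,r2:2,r3:8
cycle 6: stall // r0:Add2,r1:Add1,r2:2,r3:8
cycle 7: CDB Add1=16; issue SUB r2<-Add1 // r0:Add2,r1:16,r2:Add1,r3:8
cycle 8: - // r0:Add2,r1:16,r2:Add1,r3:8
cycle 9: CDB Mul1=120 // r0:Add2,r1:16,r2:Add1,r3:8
cycle 10: CDB Add1=14 // r0:Add2,r1:16,r2:14,r3:8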